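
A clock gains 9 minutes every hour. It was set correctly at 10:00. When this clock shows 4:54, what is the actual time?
For every 60 true minutes, the faulty clock advances 69 minutes, so 1 faulty-clock minute corresponds to 60/69 true minutes.
From 10:00 to 4:54 on the faulty dial is 414 minutes.
True elapsed: 414 x 60/69 = 360 minutes = 6 hours.
True time: 10:00 + 6 hours = 4:00.

Final answer: 4:00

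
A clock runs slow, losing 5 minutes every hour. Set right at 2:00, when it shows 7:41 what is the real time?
For every 60 true minutes, the faulty clock advances 55 minutes, so 1 faulty-clock minute corresponds to 60/55 true minutes.
From 2:00 to 7:41 on the faulty dial is 341 minutes.
True elapsed: 341 x 60/55 = 372 minutes = 6 hours and 12 minutes.
True time: 2:00 + 6 hours and 12 minutes = 8:12.

Final answer: 8:12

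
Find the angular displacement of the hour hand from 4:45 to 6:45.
The hour hand moves 0.5 degrees per minute.
Time elapsed: 6:45 - 4:45 = 120 minutes
Angular displacement: 120 x 0.5 = 60 degrees

Final answer: 60 degrees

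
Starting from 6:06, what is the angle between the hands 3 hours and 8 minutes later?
First find the time 3 hours and 8 minutes after 6:06.
Total minutes: 6 x 60 + 6 + 3 x 60 + 8 = 554.
554 mod 720 = 554 minutes = 9:14.
Now compute the angle at 9:14:
Hour hand: 9 x 30 + 14 x 0.5 = 277 degrees
Minute hand: 14 x 6 = 84 degrees
Difference: |277 - 84| = 193 degrees
Smaller angle: 360 - 193 = 167 degrees

Final answer: 167 degrees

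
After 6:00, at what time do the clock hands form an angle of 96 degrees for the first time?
At t minutes past 6:00, the hour hand is at 30 x 6 + 0.5t degrees and the minute hand is at 6t degrees.
The smaller angle between them is 96 degrees when |30H - 5.5t| = 96 or |30H - 5.5t| = 264.
With H = 6, solve 30 x 6 - 5.5t = +/- target for each target:
  t = (30 x 6 - 96) / 5.5 = 15.27
  t = (30 x 6 + 96) / 5.5 = 50.18
  t = (30 x 6 - 264) / 5.5 = -15.27 (outside (0, 60))
  t = (30 x 6 + 264) / 5.5 = 80.73 (outside (0, 60))
Valid solutions in (0, 60): {15.27, 50.18} minutes.
The first occurrence is t = 15.27 minutes.
The hands form a 96-degree angle at 15.27 minutes past 6:00.

Final answer: 15.27 minutes past 6:00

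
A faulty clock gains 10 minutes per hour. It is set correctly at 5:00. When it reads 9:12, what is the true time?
For every 60 true minutes, the faulty clock advances 70 minutes, so 1 faulty-clock minute corresponds to 60/70 true minutes.
From 5:00 to 9:12 on the faulty dial is 252 minutes.
True elapsed: 252 x 60/70 = 216 minutes = 3 hours and 36 minutes.
True time: 5:00 + 3 hours and 36 minutes = 8:36.

Final answer: 8:36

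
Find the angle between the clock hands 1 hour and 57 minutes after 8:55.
First find the time 1 hour and 57 minutes after 8:55.
Total minutes: 8 x 60 + 55 + 1 x 60 + 57 = 652.
652 mod 720 = 652 minutes = 10:52.
Now compute the angle at 10:52:
Hour hand: 10 x 30 + 52 x 0.5 = 326 degrees
Minute hand: 52 x 6 = 312 degrees
Difference: |326 - 312| = 14 degrees
The angle is 14 degrees

Final answer: 14 degrees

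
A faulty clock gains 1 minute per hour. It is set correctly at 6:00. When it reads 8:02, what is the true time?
For every 60 true minutes, the faulty clock advances 61 minutes, so 1 faulty-clock minute corresponds to 60/61 true minutes.
From 6:00 to 8:02 on the faulty dial is 122 minutes.
True elapsed: 122 x 60/61 = 120 minutes = 2 hours.
True time: 6:00 + 2 hours = 8:00.

Final answer: 8:00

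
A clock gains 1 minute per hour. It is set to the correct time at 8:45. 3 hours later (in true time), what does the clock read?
For every 60 true minutes, the faulty clock advances 60 + 1 = 61 minutes.
True elapsed: 3 hours = 180 minutes.
Faulty clock advances: 180 x 61/60 = 183 minutes (drift: 3 minutes ahead).
Shown time: 8:45 + 183 minutes = 11:48.

Final answer: 11:48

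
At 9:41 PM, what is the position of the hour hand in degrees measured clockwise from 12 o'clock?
The hour hand moves 30 degrees per hour and 0.5 degrees per minute.
At 9:41: (9) x 30 + 41 x 0.5 = 270 + 20.5 = 290.5 degrees

Final answer: 290.5 degrees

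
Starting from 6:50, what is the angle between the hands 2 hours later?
First find the time 2 hours after 6:50.
Total minutes: 6 x 60 + 50 + 2 x 60 + 0 = 530.
530 mod 720 = 530 minutes = 8:50.
Now compute the angle at 8:50:
Hour hand: 8 x 30 + 50 x 0.5 = 265 degrees
Minute hand: 50 x 6 = 300 degrees
Difference: |265 - 300| = 35 degrees
The angle is 35 degrees

Final answer: 35 degrees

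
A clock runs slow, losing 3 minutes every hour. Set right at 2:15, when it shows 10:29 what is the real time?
For every 60 true minutes, the faulty clock advances 57 minutes, so 1 faulty-clock minute corresponds to 60/57 true minutes.
From 2:15 to 10:29 on the faulty dial is 494 minutes.
True elapsed: 494 x 60/57 = 520 minutes = 8 hours and 40 minutes.
True time: 2:15 + 8 hours and 40 minutes = 10:55.

Final answer: 10:55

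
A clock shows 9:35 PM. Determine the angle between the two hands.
Hour hand position: 9 x 30 + 35 x 0.5 = 287.5 degrees
Minute hand position: 35 x 6 = 210 degrees
Difference: |287.5 - 210| = 77.5 degrees
The angle between the hands is 77.5 degrees

Final answer: 77.5 degrees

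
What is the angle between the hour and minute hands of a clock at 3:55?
Hour hand position: 3 x 30 + 55 x 0.5 = 117.5 degrees
Minute hand position: 55 x 6 = 330 degrees
Difference: |117.5 - 330| = 212.5 degrees
Since 212.5 > 180, the smaller angle is 360 - 212.5 = 147.5 degrees

Final answer: 147.5 degrees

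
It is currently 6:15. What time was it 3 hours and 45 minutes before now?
Starting time: 6:15 = 375 total minutes past 12:00
Subtracting: 3 hours and 45 minutes = 225 minutes
375 - 225 = 150 minutes
= 2 hours and 30 minutes past 12:00 = 2:30

Final answer: 2:30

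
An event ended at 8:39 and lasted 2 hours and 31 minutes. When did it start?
Starting time: 8:39 = 519 total minutes past 12:00
Subtracting: 2 hours and 31 minutes = 151 minutes
519 - 151 = 368 minutes
= 6 hours and 8 minutes past 12:00 = 6:08

Final answer: 6:08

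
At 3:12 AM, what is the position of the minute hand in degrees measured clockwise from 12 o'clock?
The minute hand moves 6 degrees per minute.
At 3:12: 12 x 6 = 72 degrees

Final answer: 72 degrees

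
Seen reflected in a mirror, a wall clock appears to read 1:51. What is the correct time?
Reflection across the vertical (12-6) axis maps a hand at angle A degrees to (360 - A) degrees, which sends a reading of T minutes past 12:00 to (720 - T) minutes past 12:00.
Mirror reads 1:51 = 111 minutes past 12:00.
Actual time: (720 - 111) mod 720 = 609 minutes = 10:09.

Final answer: 10:09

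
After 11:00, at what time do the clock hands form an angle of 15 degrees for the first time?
At t minutes past 11:00, the hour hand is at 30 x 11 + 0.5t degrees and the minute hand is at 6t degrees.
The smaller angle between them is 15 degrees when |30H - 5.5t| = 15 or |30H - 5.5t| = 345.
With H = 11, solve 30 x 11 - 5.5t = +/- target for each target:
  t = (30 x 11 - 15) / 5.5 = 57.27
  t = (30 x 11 + 15) / 5.5 = 62.73 (outside (0, 60))
  t = (30 x 11 - 345) / 5.5 = -2.73 (outside (0, 60))
  t = (30 x 11 + 345) / 5.5 = 122.73 (outside (0, 60))
Valid solutions in (0, 60): {57.27} minutes.
The first occurrence is t = 57.27 minutes.
The hands form a 15-degree angle at 57.27 minutes past 11:00.

Final answer: 57.27 minutes past 11:00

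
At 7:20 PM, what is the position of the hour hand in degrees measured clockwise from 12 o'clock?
The hour hand moves 30 degrees per hour and 0.5 degrees per minute.
At 7:20: (7) x 30 + 20 x 0.5 = 210 + 10 = 220 degrees

Final answer: 220 degrees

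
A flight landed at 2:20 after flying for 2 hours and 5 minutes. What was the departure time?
Starting time: 2:20 = 140 total minutes past 12:00
Subtracting: 2 hours and 5 minutes = 125 minutes
140 - 125 = 15 minutes
= 15 minutes past 12:00 = 12:15

Final answer: 12:15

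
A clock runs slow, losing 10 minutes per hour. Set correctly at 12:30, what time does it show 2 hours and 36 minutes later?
For every 60 true minutes, the faulty clock advances 60 - 10 = 50 minutes.
True elapsed: 2 hours and 36 minutes = 156 minutes.
Faulty clock advances: 156 x 50/60 = 130 minutes (drift: 26 minutes behind).
Shown time: 12:30 + 130 minutes = 2:40.

Final answer: 2:40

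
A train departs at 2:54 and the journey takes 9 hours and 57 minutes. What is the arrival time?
Starting time: 2:54
Adding 57 minutes to 54 minutes: 54 + 57 = 111 minutes = 1 hour and 51 minutes
Adding 9 hours: 2 + 9 + 1 (carry) = 12
Final time: 12:51

Final answer: 12:51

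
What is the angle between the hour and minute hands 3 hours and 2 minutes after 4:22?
First find the time 3 hours and 2 minutes after 4:22.
Total minutes: 4 x 60 + 22 + 3 x 60 + 2 = 444.
444 mod 720 = 444 minutes = 7:24.
Now compute the angle at 7:24:
Hour hand: 7 x 30 + 24 x 0.5 = 222 degrees
Minute hand: 24 x 6 = 144 degrees
Difference: |222 - 144| = 78 degrees
The angle is 78 degrees

Final answer: 78 degrees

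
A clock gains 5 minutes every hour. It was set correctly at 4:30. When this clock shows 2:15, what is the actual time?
For every 60 true minutes, the faulty clock advances 65 minutes, so 1 faulty-clock minute corresponds to 60/65 true minutes.
From 4:30 to 2:15 on the faulty dial is 585 minutes.
True elapsed: 585 x 60/65 = 540 minutes = 9 hours.
True time: 4:30 + 9 hours = 1:30.

Final answer: 1:30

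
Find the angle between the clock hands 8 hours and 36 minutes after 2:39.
First find the time 8 hours and 36 minutes after 2:39.
Total minutes: 2 x 60 + 39 + 8 x 60 + 36 = 675.
675 mod 720 = 675 minutes = 11:15.
Now compute the angle at 11:15:
Hour hand: 11 x 30 + 15 x 0.5 = 337.5 degrees
Minute hand: 15 x 6 = 90 degrees
Difference: |337.5 - 90| = 247.5 degrees
Smaller angle: 360 - 247.5 = 112.5 degrees

Final answer: 112.5 degrees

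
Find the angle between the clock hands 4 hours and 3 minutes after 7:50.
First find the time 4 hours and 3 minutes after 7:50.
Total minutes: 7 x 60 + 50 + 4 x 60 + 3 = 713.
713 mod 720 = 713 minutes = 11:53.
Now compute the angle at 11:53:
Hour hand: 11 x 30 + 53 x 0.5 = 356.5 degrees
Minute hand: 53 x 6 = 318 degrees
Difference: |356.5 - 318| = 38.5 degrees
The angle is 38.5 degrees

Final answer: 38.5 degrees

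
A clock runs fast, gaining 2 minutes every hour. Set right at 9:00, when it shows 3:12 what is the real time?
For every 60 true minutes, the faulty clock advances 62 minutes, so 1 faulty-clock minute corresponds to 60/62 true minutes.
From 9:00 to 3:12 on the faulty dial is 372 minutes.
True elapsed: 372 x 60/62 = 360 minutes = 6 hours.
True time: 9:00 + 6 hours = 3:00.

Final answer: 3:00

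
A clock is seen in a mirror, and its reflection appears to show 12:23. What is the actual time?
Reflection across the vertical (12-6) axis maps a hand at angle A degrees to (360 - A) degrees, which sends a reading of T minutes past 12:00 to (720 - T) minutes past 12:00.
Mirror reads 12:23 = 23 minutes past 12:00.
Actual time: (720 - 23) mod 720 = 697 minutes = 11:37.

Final answer: 11:37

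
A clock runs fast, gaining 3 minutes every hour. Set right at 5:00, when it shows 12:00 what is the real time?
For every 60 true minutes, the faulty clock advances 63 minutes, so 1 faulty-clock minute corresponds to 60/63 true minutes.
From 5:00 to 12:00 on the faulty dial is 420 minutes.
True elapsed: 420 x 60/63 = 400 minutes = 6 hours and 40 minutes.
True time: 5:00 + 6 hours and 40 minutes = 11:40.

Final answer: 11:40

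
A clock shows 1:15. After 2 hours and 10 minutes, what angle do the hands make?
First find the time 2 hours and 10 minutes after 1:15.
Total minutes: 1 x 60 + 15 + 2 x 60 + 10 = 205.
205 mod 720 = 205 minutes = 3:25.
Now compute the angle at 3:25:
Hour hand: 3 x 30 + 25 x 0.5 = 102.5 degrees
Minute hand: 25 x 6 = 150 degrees
Difference: |102.5 - 150| = 47.5 degrees
The angle is 47.5 degrees

Final answer: 47.5 degrees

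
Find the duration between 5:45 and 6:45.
From 5:45 to 6:45:
(6 x 60 + 45) - (5 x 60 + 45) = 405 - 345 = 60 minutes
= 1 hour

Final answer: 1 hour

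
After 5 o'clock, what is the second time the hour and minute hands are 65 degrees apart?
At t minutes past 5:00, the hour hand is at 30 x 5 + 0.5t degrees and the minute hand is at 6t degrees.
The smaller angle between them is 65 degrees when |30H - 5.5t| = 65 or |30H - 5.5t| = 295.
With H = 5, solve 30 x 5 - 5.5t = +/- target for each target:
  t = (30 x 5 - 65) / 5.5 = 15.45
  t = (30 x 5 + 65) / 5.5 = 39.09
  t = (30 x 5 - 295) / 5.5 = -26.36 (outside (0, 60))
  t = (30 x 5 + 295) / 5.5 = 80.91 (outside (0, 60))
Valid solutions in (0, 60): {15.45, 39.09} minutes.
The second occurrence is t = 39.09 minutes.
The hands form a 65-degree angle at 39.09 minutes past 5:00.

Final answer: 39.09 minutes past 5:00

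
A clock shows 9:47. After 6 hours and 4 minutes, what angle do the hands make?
First find the time 6 hours and 4 minutes after 9:47.
Total minutes: 9 x 60 + 47 + 6 x 60 + 4 = 951.
951 mod 720 = 231 minutes = 3:51.
Now compute the angle at 3:51:
Hour hand: 3 x 30 + 51 x 0.5 = 115.5 degrees
Minute hand: 51 x 6 = 306 degrees
Difference: |115.5 - 306| = 190.5 degrees
Smaller angle: 360 - 190.5 = 169.5 degrees

Final answer: 169.5 degrees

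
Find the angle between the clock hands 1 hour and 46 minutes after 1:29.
First find the time 1 hour and 46 minutes after 1:29.
Total minutes: 1 x 60 + 29 + 1 x 60 + 46 = 195.
195 mod 720 = 195 minutes = 3:15.
Now compute the angle at 3:15:
Hour hand: 3 x 30 + 15 x 0.5 = 97.5 degrees
Minute hand: 15 x 6 = 90 degrees
Difference: |97.5 - 90| = 7.5 degrees
The angle is 7.5 degrees

Final answer: 7.5 degrees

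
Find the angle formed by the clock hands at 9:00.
Hour hand position: 9 x 30 + 0 x 0.5 = 270 degrees
Minute hand position: 0 x 6 = 0 degrees
Difference: |270 - 0| = 270 degrees
Since 270 > 180, the smaller angle is 360 - 270 = 90 degrees

Final answer: 90 degrees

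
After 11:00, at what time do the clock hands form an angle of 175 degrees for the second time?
At t minutes past 11:00, the hour hand is at 30 x 11 + 0.5t degrees and the minute hand is at 6t degrees.
The smaller angle between them is 175 degrees when |30H - 5.5t| = 175 or |30H - 5.5t| = 185.
With H = 11, solve 30 x 11 - 5.5t = +/- target for each target:
  t = (30 x 11 - 175) / 5.5 = 28.18
  t = (30 x 11 + 175) / 5.5 = 91.82 (outside (0, 60))
  t = (30 x 11 - 185) / 5.5 = 26.36
  t = (30 x 11 + 185) / 5.5 = 93.64 (outside (0, 60))
Valid solutions in (0, 60): {26.36, 28.18} minutes.
The second occurrence is t = 28.18 minutes.
The hands form a 175-degree angle at 28.18 minutes past 11:00.

Final answer: 28.18 minutes past 11:00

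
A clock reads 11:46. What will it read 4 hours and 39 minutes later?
Starting time: 11:46
Adding 39 minutes to 46 minutes: 46 + 39 = 85 minutes = 1 hour and 25 minutes
Adding 4 hours: 11 + 4 + 1 (carry) = 16 - 12 = 4
Final time: 4:25

Final answer: 4:25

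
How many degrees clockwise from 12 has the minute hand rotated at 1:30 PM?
The minute hand moves 6 degrees per minute.
At 1:30: 30 x 6 = 180 degrees

Final answer: 180 degrees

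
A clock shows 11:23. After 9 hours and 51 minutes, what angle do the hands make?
First find the time 9 hours and 51 minutes after 11:23.
Total minutes: 11 x 60 + 23 + 9 x 60 + 51 = 1274.
1274 mod 720 = 554 minutes = 9:14.
Now compute the angle at 9:14:
Hour hand: 9 x 30 + 14 x 0.5 = 277 degrees
Minute hand: 14 x 6 = 84 degrees
Difference: |277 - 84| = 193 degrees
Smaller angle: 360 - 193 = 167 degrees

Final answer: 167 degrees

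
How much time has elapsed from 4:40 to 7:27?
From 4:40 to 7:27:
(7 x 60 + 27) - (4 x 60 + 40) = 447 - 280 = 167 minutes
= 2 hours and 47 minutes

Final answer: 2 hours and 47 minutes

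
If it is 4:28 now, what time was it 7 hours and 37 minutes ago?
Starting time: 4:28 = 268 total minutes past 12:00
Subtracting: 7 hours and 37 minutes = 457 minutes
268 - 457 = -189 (negative, add 12 hours = 720) = 531 minutes
= 8 hours and 51 minutes past 12:00 = 8:51

Final answer: 8:51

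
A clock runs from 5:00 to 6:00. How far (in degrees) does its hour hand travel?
The hour hand moves 0.5 degrees per minute.
Time elapsed: 6:00 - 5:00 = 60 minutes
Angular displacement: 60 x 0.5 = 30 degrees

Final answer: 30 degrees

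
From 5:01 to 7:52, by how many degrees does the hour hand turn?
The hour hand moves 0.5 degrees per minute.
Time elapsed: 7:52 - 5:01 = 171 minutes
Angular displacement: 171 x 0.5 = 85.5 degrees

Final answer: 85.5 degrees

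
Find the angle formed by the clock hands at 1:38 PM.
Hour hand position: 1 x 30 + 38 x 0.5 = 49 degrees
Minute hand position: 38 x 6 = 228 degrees
Difference: |49 - 228| = 179 degrees
The angle between the hands is 179 degrees

Final answer: 179 degrees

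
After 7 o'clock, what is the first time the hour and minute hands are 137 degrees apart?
At t minutes past 7:00, the hour hand is at 30 x 7 + 0.5t degrees and the minute hand is at 6t degrees.
The smaller angle between them is 137 degrees when |30H - 5.5t| = 137 or |30H - 5.5t| = 223.
With H = 7, solve 30 x 7 - 5.5t = +/- target for each target:
  t = (30 x 7 - 137) / 5.5 = 13.27
  t = (30 x 7 + 137) / 5.5 = 63.09 (outside (0, 60))
  t = (30 x 7 - 223) / 5.5 = -2.36 (outside (0, 60))
  t = (30 x 7 + 223) / 5.5 = 78.73 (outside (0, 60))
Valid solutions in (0, 60): {13.27} minutes.
The first occurrence is t = 13.27 minutes.
The hands form a 137-degree angle at 13.27 minutes past 7:00.

Final answer: 13.27 minutes past 7:00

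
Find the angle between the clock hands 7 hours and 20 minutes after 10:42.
First find the time 7 hours and 20 minutes after 10:42.
Total minutes: 10 x 60 + 42 + 7 x 60 + 20 = 1082.
1082 mod 720 = 362 minutes = 6:02.
Now compute the angle at 6:02:
Hour hand: 6 x 30 + 2 x 0.5 = 181 degrees
Minute hand: 2 x 6 = 12 degrees
Difference: |181 - 12| = 169 degrees
The angle is 169 degrees

Final answer: 169 degrees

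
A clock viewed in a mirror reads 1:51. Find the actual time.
Reflection across the vertical (12-6) axis maps a hand at angle A degrees to (360 - A) degrees, which sends a reading of T minutes past 12:00 to (720 - T) minutes past 12:00.
Mirror reads 1:51 = 111 minutes past 12:00.
Actual time: (720 - 111) mod 720 = 609 minutes = 10:09.

Final answer: 10:09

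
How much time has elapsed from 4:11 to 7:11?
From 4:11 to 7:11:
(7 x 60 + 11) - (4 x 60 + 11) = 431 - 251 = 180 minutes
= 3 hours

Final answer: 3 hours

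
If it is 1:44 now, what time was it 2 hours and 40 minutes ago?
Starting time: 1:44 = 104 total minutes past 12:00
Subtracting: 2 hours and 40 minutes = 160 minutes
104 - 160 = -56 (negative, add 12 hours = 720) = 664 minutes
= 11 hours and 4 minutes past 12:00 = 11:04

Final answer: 11:04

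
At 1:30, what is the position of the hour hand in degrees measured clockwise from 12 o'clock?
The hour hand moves 30 degrees per hour and 0.5 degrees per minute.
At 1:30: (1) x 30 + 30 x 0.5 = 30 + 15 = 45 degrees

Final answer: 45 degrees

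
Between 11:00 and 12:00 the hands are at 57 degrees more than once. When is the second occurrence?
At t minutes past 11:00, the hour hand is at 30 x 11 + 0.5t degrees and the minute hand is at 6t degrees.
The smaller angle between them is 57 degrees when |30H - 5.5t| = 57 or |30H - 5.5t| = 303.
With H = 11, solve 30 x 11 - 5.5t = +/- target for each target:
  t = (30 x 11 - 57) / 5.5 = 49.64
  t = (30 x 11 + 57) / 5.5 = 70.36 (outside (0, 60))
  t = (30 x 11 - 303) / 5.5 = 4.91
  t = (30 x 11 + 303) / 5.5 = 115.09 (outside (0, 60))
Valid solutions in (0, 60): {4.91, 49.64} minutes.
The second occurrence is t = 49.64 minutes.
The hands form a 57-degree angle at 49.64 minutes past 11:00.

Final answer: 49.64 minutes past 11:00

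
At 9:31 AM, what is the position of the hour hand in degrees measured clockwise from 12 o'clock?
The hour hand moves 30 degrees per hour and 0.5 degrees per minute.
At 9:31: (9) x 30 + 31 x 0.5 = 270 + 15.5 = 285.5 degrees

Final answer: 285.5 degrees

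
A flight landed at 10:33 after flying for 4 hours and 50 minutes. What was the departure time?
Starting time: 10:33 = 633 total minutes past 12:00
Subtracting: 4 hours and 50 minutes = 290 minutes
633 - 290 = 343 minutes
= 5 hours and 43 minutes past 12:00 = 5:43

Final answer: 5:43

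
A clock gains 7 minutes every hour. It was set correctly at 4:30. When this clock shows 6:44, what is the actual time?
For every 60 true minutes, the faulty clock advances 67 minutes, so 1 faulty-clock minute corresponds to 60/67 true minutes.
From 4:30 to 6:44 on the faulty dial is 134 minutes.
True elapsed: 134 x 60/67 = 120 minutes = 2 hours.
True time: 4:30 + 2 hours = 6:30.

Final answer: 6:30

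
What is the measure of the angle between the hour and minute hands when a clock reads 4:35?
Hour hand position: 4 x 30 + 35 x 0.5 = 137.5 degrees
Minute hand position: 35 x 6 = 210 degrees
Difference: |137.5 - 210| = 72.5 degrees
The angle between the hands is 72.5 degrees

Final answer: 72.5 degrees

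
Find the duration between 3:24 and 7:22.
From 3:24 to 7:22:
(7 x 60 + 22) - (3 x 60 + 24) = 442 - 204 = 238 minutes
= 3 hours and 58 minutes

Final answer: 3 hours and 58 minutes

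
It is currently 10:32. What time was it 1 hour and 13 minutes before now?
Starting time: 10:32 = 632 total minutes past 12:00
Subtracting: 1 hour and 13 minutes = 73 minutes
632 - 73 = 559 minutes
= 9 hours and 19 minutes past 12:00 = 9:19

Final answer: 9:19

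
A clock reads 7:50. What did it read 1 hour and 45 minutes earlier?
Starting time: 7:50 = 470 total minutes past 12:00
Subtracting: 1 hour and 45 minutes = 105 minutes
470 - 105 = 365 minutes
= 6 hours and 5 minutes past 12:00 = 6:05

Final answer: 6:05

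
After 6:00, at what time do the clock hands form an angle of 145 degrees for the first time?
At t minutes past 6:00, the hour hand is at 30 x 6 + 0.5t degrees and the minute hand is at 6t degrees.
The smaller angle between them is 145 degrees when |30H - 5.5t| = 145 or |30H - 5.5t| = 215.
With H = 6, solve 30 x 6 - 5.5t = +/- target for each target:
  t = (30 x 6 - 145) / 5.5 = 6.36
  t = (30 x 6 + 145) / 5.5 = 59.09
  t = (30 x 6 - 215) / 5.5 = -6.36 (outside (0, 60))
  t = (30 x 6 + 215) / 5.5 = 71.82 (outside (0, 60))
Valid solutions in (0, 60): {6.36, 59.09} minutes.
The first occurrence is t = 6.36 minutes.
The hands form a 145-degree angle at 6.36 minutes past 6:00.

Final answer: 6.36 minutes past 6:00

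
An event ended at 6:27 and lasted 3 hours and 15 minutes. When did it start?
Starting time: 6:27 = 387 total minutes past 12:00
Subtracting: 3 hours and 15 minutes = 195 minutes
387 - 195 = 192 minutes
= 3 hours and 12 minutes past 12:00 = 3:12

Final answer: 3:12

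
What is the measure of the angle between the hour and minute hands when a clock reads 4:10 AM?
Hour hand position: 4 x 30 + 10 x 0.5 = 125 degrees
Minute hand position: 10 x 6 = 60 degrees
Difference: |125 - 60| = 65 degrees
The angle between the hands is 65 degrees

Final answer: 65 degrees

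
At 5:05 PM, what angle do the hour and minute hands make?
Hour hand position: 5 x 30 + 5 x 0.5 = 152.5 degrees
Minute hand position: 5 x 6 = 30 degrees
Difference: |152.5 - 30| = 122.5 degrees
The angle between the hands is 122.5 degrees

Final answer: 122.5 degrees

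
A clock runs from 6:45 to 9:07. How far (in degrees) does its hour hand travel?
The hour hand moves 0.5 degrees per minute.
Time elapsed: 9:07 - 6:45 = 142 minutes
Angular displacement: 142 x 0.5 = 71 degrees

Final answer: 71 degrees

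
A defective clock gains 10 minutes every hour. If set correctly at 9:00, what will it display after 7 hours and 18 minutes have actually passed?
For every 60 true minutes, the faulty clock advances 60 + 10 = 70 minutes.
True elapsed: 7 hours and 18 minutes = 438 minutes.
Faulty clock advances: 438 x 70/60 = 511 minutes (drift: 73 minutes ahead).
Shown time: 9:00 + 511 minutes = 5:31.

Final answer: 5:31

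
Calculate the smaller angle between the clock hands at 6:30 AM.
Hour hand position: 6 x 30 + 30 x 0.5 = 195 degrees
Minute hand position: 30 x 6 = 180 degrees
Difference: |195 - 180| = 15 degrees
The angle between the hands is 15 degrees

Final answer: 15 degrees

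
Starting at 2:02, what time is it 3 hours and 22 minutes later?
Starting time: 2:02
Adding 22 minutes to 2 minutes: 2 + 22 = 24 minutes
Adding 3 hours: 2 + 3 = 5
Final time: 5:24

Final answer: 5:24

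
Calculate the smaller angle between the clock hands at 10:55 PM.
Hour hand position: 10 x 30 + 55 x 0.5 = 327.5 degrees
Minute hand position: 55 x 6 = 330 degrees
Difference: |327.5 - 330| = 2.5 degrees
The angle between the hands is 2.5 degrees

Final answer: 2.5 degrees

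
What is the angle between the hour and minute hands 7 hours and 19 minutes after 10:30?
First find the time 7 hours and 19 minutes after 10:30.
Total minutes: 10 x 60 + 30 + 7 x 60 + 19 = 1069.
1069 mod 720 = 349 minutes = 5:49.
Now compute the angle at 5:49:
Hour hand: 5 x 30 + 49 x 0.5 = 174.5 degrees
Minute hand: 49 x 6 = 294 degrees
Difference: |174.5 - 294| = 119.5 degrees
The angle is 119.5 degrees

Final answer: 119.5 degrees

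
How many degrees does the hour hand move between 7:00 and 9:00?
The hour hand moves 0.5 degrees per minute.
Time elapsed: 9:00 - 7:00 = 120 minutes
Angular displacement: 120 x 0.5 = 60 degrees

Final answer: 60 degrees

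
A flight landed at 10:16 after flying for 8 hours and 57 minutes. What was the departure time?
Starting time: 10:16 = 616 total minutes past 12:00
Subtracting: 8 hours and 57 minutes = 537 minutes
616 - 537 = 79 minutes
= 1 hour and 19 minutes past 12:00 = 1:19

Final answer: 1:19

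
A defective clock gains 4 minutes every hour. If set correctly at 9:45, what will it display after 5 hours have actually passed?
For every 60 true minutes, the faulty clock advances 60 + 4 = 64 minutes.
True elapsed: 5 hours = 300 minutes.
Faulty clock advances: 300 x 64/60 = 320 minutes (drift: 20 minutes ahead).
Shown time: 9:45 + 320 minutes = 3:05.

Final answer: 3:05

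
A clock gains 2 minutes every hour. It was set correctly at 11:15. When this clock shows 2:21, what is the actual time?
For every 60 true minutes, the faulty clock advances 62 minutes, so 1 faulty-clock minute corresponds to 60/62 true minutes.
From 11:15 to 2:21 on the faulty dial is 186 minutes.
True elapsed: 186 x 60/62 = 180 minutes = 3 hours.
True time: 11:15 + 3 hours = 2:15.

Final answer: 2:15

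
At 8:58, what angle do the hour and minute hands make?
Hour hand position: 8 x 30 + 58 x 0.5 = 269 degrees
Minute hand position: 58 x 6 = 348 degrees
Difference: |269 - 348| = 79 degrees
The angle between the hands is 79 degrees

Final answer: 79 degrees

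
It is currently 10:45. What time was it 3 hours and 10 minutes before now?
Starting time: 10:45 = 645 total minutes past 12:00
Subtracting: 3 hours and 10 minutes = 190 minutes
645 - 190 = 455 minutes
= 7 hours and 35 minutes past 12:00 = 7:35

Final answer: 7:35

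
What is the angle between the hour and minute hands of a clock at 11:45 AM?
Hour hand position: 11 x 30 + 45 x 0.5 = 352.5 degrees
Minute hand position: 45 x 6 = 270 degrees
Difference: |352.5 - 270| = 82.5 degrees
The angle between the hands is 82.5 degrees

Final answer: 82.5 degrees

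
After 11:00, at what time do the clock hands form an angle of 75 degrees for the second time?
At t minutes past 11:00, the hour hand is at 30 x 11 + 0.5t degrees and the minute hand is at 6t degrees.
The smaller angle between them is 75 degrees when |30H - 5.5t| = 75 or |30H - 5.5t| = 285.
With H = 11, solve 30 x 11 - 5.5t = +/- target for each target:
  t = (30 x 11 - 75) / 5.5 = 46.36
  t = (30 x 11 + 75) / 5.5 = 73.64 (outside (0, 60))
  t = (30 x 11 - 285) / 5.5 = 8.18
  t = (30 x 11 + 285) / 5.5 = 111.82 (outside (0, 60))
Valid solutions in (0, 60): {8.18, 46.36} minutes.
The second occurrence is t = 46.36 minutes.
The hands form a 75-degree angle at 46.36 minutes past 11:00.

Final answer: 46.36 minutes past 11:00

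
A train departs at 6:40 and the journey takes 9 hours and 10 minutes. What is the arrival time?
Starting time: 6:40
Adding 10 minutes to 40 minutes: 40 + 10 = 50 minutes
Adding 9 hours: 6 + 9 = 15 - 12 = 3
Final time: 3:50

Final answer: 3:50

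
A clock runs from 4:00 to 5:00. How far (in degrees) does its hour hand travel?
The hour hand moves 0.5 degrees per minute.
Time elapsed: 5:00 - 4:00 = 60 minutes
Angular displacement: 60 x 0.5 = 30 degrees

Final answer: 30 degrees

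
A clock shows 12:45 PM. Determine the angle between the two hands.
Hour hand position: 0 x 30 + 45 x 0.5 = 22.5 degrees
Minute hand position: 45 x 6 = 270 degrees
Difference: |22.5 - 270| = 247.5 degrees
Since 247.5 > 180, the smaller angle is 360 - 247.5 = 112.5 degrees

Final answer: 112.5 degrees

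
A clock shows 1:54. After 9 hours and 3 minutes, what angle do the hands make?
First find the time 9 hours and 3 minutes after 1:54.
Total minutes: 1 x 60 + 54 + 9 x 60 + 3 = 657.
657 mod 720 = 657 minutes = 10:57.
Now compute the angle at 10:57:
Hour hand: 10 x 30 + 57 x 0.5 = 328.5 degrees
Minute hand: 57 x 6 = 342 degrees
Difference: |328.5 - 342| = 13.5 degrees
The angle is 13.5 degrees

Final answer: 13.5 degrees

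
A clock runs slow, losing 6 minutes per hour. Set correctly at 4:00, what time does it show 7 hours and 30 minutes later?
For every 60 true minutes, the faulty clock advances 60 - 6 = 54 minutes.
True elapsed: 7 hours and 30 minutes = 450 minutes.
Faulty clock advances: 450 x 54/60 = 405 minutes (drift: 45 minutes behind).
Shown time: 4:00 + 405 minutes = 10:45.

Final answer: 10:45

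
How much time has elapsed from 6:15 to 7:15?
From 6:15 to 7:15:
(7 x 60 + 15) - (6 x 60 + 15) = 435 - 375 = 60 minutes
= 1 hour

Final answer: 1 hour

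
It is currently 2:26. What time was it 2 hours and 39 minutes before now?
Starting time: 2:26 = 146 total minutes past 12:00
Subtracting: 2 hours and 39 minutes = 159 minutes
146 - 159 = -13 (negative, add 12 hours = 720) = 707 minutes
= 11 hours and 47 minutes past 12:00 = 11:47

Final answer: 11:47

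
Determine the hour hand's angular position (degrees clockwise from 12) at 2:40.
The hour hand moves 30 degrees per hour and 0.5 degrees per minute.
At 2:40: (2) x 30 + 40 x 0.5 = 60 + 20 = 80 degrees

Final answer: 80 degrees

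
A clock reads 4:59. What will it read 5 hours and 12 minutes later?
Starting time: 4:59
Adding 12 minutes to 59 minutes: 59 + 12 = 71 minutes = 1 hour and 11 minutes
Adding 5 hours: 4 + 5 + 1 (carry) = 10
Final time: 10:11

Final answer: 10:11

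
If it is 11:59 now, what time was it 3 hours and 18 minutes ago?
Starting time: 11:59 = 719 total minutes past 12:00
Subtracting: 3 hours and 18 minutes = 198 minutes
719 - 198 = 521 minutes
= 8 hours and 41 minutes past 12:00 = 8:41

Final answer: 8:41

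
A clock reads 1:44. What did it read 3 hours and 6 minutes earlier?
Starting time: 1:44 = 104 total minutes past 12:00
Subtracting: 3 hours and 6 minutes = 186 minutes
104 - 186 = -82 (negative, add 12 hours = 720) = 638 minutes
= 10 hours and 38 minutes past 12:00 = 10:38

Final answer: 10:38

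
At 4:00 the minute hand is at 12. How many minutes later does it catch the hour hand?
The minute hand gains 5.5 degrees per minute on the hour hand.
At 4:00, the hour hand is at 120 degrees and the minute hand is at 0 degrees.
The gap is 120 degrees. Time to close: 120/5.5 = 60 x 4/11 = 21.82 minutes.
The hands overlap at 21.82 minutes past 4:00.

Final answer: 21.82 minutes past 4:00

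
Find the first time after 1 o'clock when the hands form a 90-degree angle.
At t minutes past 1:00, the hour hand is at 30 x 1 + 0.5t degrees and the minute hand is at 6t degrees.
The smaller angle between them is 90 degrees when |30H - 5.5t| = 90 or |30H - 5.5t| = 270.
With H = 1, solve 30 x 1 - 5.5t = +/- target for each target:
  t = (30 x 1 - 90) / 5.5 = -10.91 (outside (0, 60))
  t = (30 x 1 + 90) / 5.5 = 21.82
  t = (30 x 1 - 270) / 5.5 = -43.64 (outside (0, 60))
  t = (30 x 1 + 270) / 5.5 = 54.55
Valid solutions in (0, 60): {21.82, 54.55} minutes.
First occurrence: t = 21.82 minutes.
The hands are at right angles at 21.82 minutes past 1:00.

Final answer: 21.82 minutes past 1:00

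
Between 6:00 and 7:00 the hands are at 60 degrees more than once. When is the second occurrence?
At t minutes past 6:00, the hour hand is at 30 x 6 + 0.5t degrees and the minute hand is at 6t degrees.
The smaller angle between them is 60 degrees when |30H - 5.5t| = 60 or |30H - 5.5t| = 300.
With H = 6, solve 30 x 6 - 5.5t = +/- target for each target:
  t = (30 x 6 - 60) / 5.5 = 21.82
  t = (30 x 6 + 60) / 5.5 = 43.64
  t = (30 x 6 - 300) / 5.5 = -21.82 (outside (0, 60))
  t = (30 x 6 + 300) / 5.5 = 87.27 (outside (0, 60))
Valid solutions in (0, 60): {21.82, 43.64} minutes.
The second occurrence is t = 43.64 minutes.
The hands form a 60-degree angle at 43.64 minutes past 6:00.

Final answer: 43.64 minutes past 6:00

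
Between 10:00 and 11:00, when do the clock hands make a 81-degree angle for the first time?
At t minutes past 10:00, the hour hand is at 30 x 10 + 0.5t degrees and the minute hand is at 6t degrees.
The smaller angle between them is 81 degrees when |30H - 5.5t| = 81 or |30H - 5.5t| = 279.
With H = 10, solve 30 x 10 - 5.5t = +/- target for each target:
  t = (30 x 10 - 81) / 5.5 = 39.82
  t = (30 x 10 + 81) / 5.5 = 69.27 (outside (0, 60))
  t = (30 x 10 - 279) / 5.5 = 3.82
  t = (30 x 10 + 279) / 5.5 = 105.27 (outside (0, 60))
Valid solutions in (0, 60): {3.82, 39.82} minutes.
The first occurrence is t = 3.82 minutes.
The hands form a 81-degree angle at 3.82 minutes past 10:00.

Final answer: 3.82 minutes past 10:00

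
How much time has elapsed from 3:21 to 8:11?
From 3:21 to 8:11:
(8 x 60 + 11) - (3 x 60 + 21) = 491 - 201 = 290 minutes
= 4 hours and 50 minutes

Final answer: 4 hours and 50 minutes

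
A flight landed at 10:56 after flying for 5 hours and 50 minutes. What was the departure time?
Starting time: 10:56 = 656 total minutes past 12:00
Subtracting: 5 hours and 50 minutes = 350 minutes
656 - 350 = 306 minutes
= 5 hours and 6 minutes past 12:00 = 5:06

Final answer: 5:06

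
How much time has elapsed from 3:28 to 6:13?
From 3:28 to 6:13:
(6 x 60 + 13) - (3 x 60 + 28) = 373 - 208 = 165 minutes
= 2 hours and 45 minutes

Final answer: 2 hours and 45 minutes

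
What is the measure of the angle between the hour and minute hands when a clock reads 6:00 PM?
Hour hand position: 6 x 30 + 0 x 0.5 = 180 degrees
Minute hand position: 0 x 6 = 0 degrees
Difference: |180 - 0| = 180 degrees
The angle between the hands is 180 degrees

Final answer: 180 degrees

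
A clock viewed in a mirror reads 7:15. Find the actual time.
Reflection across the vertical (12-6) axis maps a hand at angle A degrees to (360 - A) degrees, which sends a reading of T minutes past 12:00 to (720 - T) minutes past 12:00.
Mirror reads 7:15 = 435 minutes past 12:00.
Actual time: (720 - 435) mod 720 = 285 minutes = 4:45.

Final answer: 4:45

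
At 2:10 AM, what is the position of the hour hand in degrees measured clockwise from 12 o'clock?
The hour hand moves 30 degrees per hour and 0.5 degrees per minute.
At 2:10: (2) x 30 + 10 x 0.5 = 60 + 5 = 65 degrees

Final answer: 65 degrees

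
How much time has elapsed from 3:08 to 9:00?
From 3:08 to 9:00:
(9 x 60 + 0) - (3 x 60 + 8) = 540 - 188 = 352 minutes
= 5 hours and 52 minutes

Final answer: 5 hours and 52 minutes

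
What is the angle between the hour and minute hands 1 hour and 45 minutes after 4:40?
First find the time 1 hour and 45 minutes after 4:40.
Total minutes: 4 x 60 + 40 + 1 x 60 + 45 = 385.
385 mod 720 = 385 minutes = 6:25.
Now compute the angle at 6:25:
Hour hand: 6 x 30 + 25 x 0.5 = 192.5 degrees
Minute hand: 25 x 6 = 150 degrees
Difference: |192.5 - 150| = 42.5 degrees
The angle is 42.5 degrees

Final answer: 42.5 degrees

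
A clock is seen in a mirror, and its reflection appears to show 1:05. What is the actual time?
Reflection across the vertical (12-6) axis maps a hand at angle A degrees to (360 - A) degrees, which sends a reading of T minutes past 12:00 to (720 - T) minutes past 12:00.
Mirror reads 1:05 = 65 minutes past 12:00.
Actual time: (720 - 65) mod 720 = 655 minutes = 10:55.

Final answer: 10:55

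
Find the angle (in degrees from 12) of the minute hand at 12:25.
The minute hand moves 6 degrees per minute.
At 12:25: 25 x 6 = 150 degrees

Final answer: 150 degrees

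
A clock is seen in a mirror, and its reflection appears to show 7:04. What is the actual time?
Reflection across the vertical (12-6) axis maps a hand at angle A degrees to (360 - A) degrees, which sends a reading of T minutes past 12:00 to (720 - T) minutes past 12:00.
Mirror reads 7:04 = 424 minutes past 12:00.
Actual time: (720 - 424) mod 720 = 296 minutes = 4:56.

Final answer: 4:56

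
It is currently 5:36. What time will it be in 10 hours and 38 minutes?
Starting time: 5:36
Adding 38 minutes to 36 minutes: 36 + 38 = 74 minutes = 1 hour and 14 minutes
Adding 10 hours: 5 + 10 + 1 (carry) = 16 - 12 = 4
Final time: 4:14

Final answer: 4:14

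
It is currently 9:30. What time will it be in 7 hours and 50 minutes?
Starting time: 9:30
Adding 50 minutes to 30 minutes: 30 + 50 = 80 minutes = 1 hour and 20 minutes
Adding 7 hours: 9 + 7 + 1 (carry) = 17 - 12 = 5
Final time: 5:20

Final answer: 5:20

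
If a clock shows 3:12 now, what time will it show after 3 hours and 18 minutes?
Starting time: 3:12
Adding 18 minutes to 12 minutes: 12 + 18 = 30 minutes
Adding 3 hours: 3 + 3 = 6
Final time: 6:30

Final answer: 6:30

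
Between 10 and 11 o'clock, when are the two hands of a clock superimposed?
The minute hand gains 5.5 degrees per minute on the hour hand.
At 10:00, the hour hand is at 300 degrees and the minute hand is at 0 degrees.
The gap is 300 degrees. Time to close: 300/5.5 = 60 x 10/11 = 54.55 minutes.
The hands overlap at 54.55 minutes past 10:00.

Final answer: 54.55 minutes past 10:00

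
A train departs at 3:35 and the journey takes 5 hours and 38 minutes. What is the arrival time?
Starting time: 3:35
Adding 38 minutes to 35 minutes: 35 + 38 = 73 minutes = 1 hour and 13 minutes
Adding 5 hours: 3 + 5 + 1 (carry) = 9
Final time: 9:13

Final answer: 9:13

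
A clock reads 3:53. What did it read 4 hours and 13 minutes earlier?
Starting time: 3:53 = 233 total minutes past 12:00
Subtracting: 4 hours and 13 minutes = 253 minutes
233 - 253 = -20 (negative, add 12 hours = 720) = 700 minutes
= 11 hours and 40 minutes past 12:00 = 11:40

Final answer: 11:40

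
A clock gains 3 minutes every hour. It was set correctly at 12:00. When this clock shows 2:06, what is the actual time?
For every 60 true minutes, the faulty clock advances 63 minutes, so 1 faulty-clock minute corresponds to 60/63 true minutes.
From 12:00 to 2:06 on the faulty dial is 126 minutes.
True elapsed: 126 x 60/63 = 120 minutes = 2 hours.
True time: 12:00 + 2 hours = 2:00.

Final answer: 2:00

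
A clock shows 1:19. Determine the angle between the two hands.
Hour hand position: 1 x 30 + 19 x 0.5 = 39.5 degrees
Minute hand position: 19 x 6 = 114 degrees
Difference: |39.5 - 114| = 74.5 degrees
The angle between the hands is 74.5 degrees

Final answer: 74.5 degrees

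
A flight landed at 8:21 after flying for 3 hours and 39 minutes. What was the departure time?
Starting time: 8:21 = 501 total minutes past 12:00
Subtracting: 3 hours and 39 minutes = 219 minutes
501 - 219 = 282 minutes
= 4 hours and 42 minutes past 12:00 = 4:42

Final answer: 4:42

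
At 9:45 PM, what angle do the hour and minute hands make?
Hour hand position: 9 x 30 + 45 x 0.5 = 292.5 degrees
Minute hand position: 45 x 6 = 270 degrees
Difference: |292.5 - 270| = 22.5 degrees
The angle between the hands is 22.5 degrees

Final answer: 22.5 degrees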